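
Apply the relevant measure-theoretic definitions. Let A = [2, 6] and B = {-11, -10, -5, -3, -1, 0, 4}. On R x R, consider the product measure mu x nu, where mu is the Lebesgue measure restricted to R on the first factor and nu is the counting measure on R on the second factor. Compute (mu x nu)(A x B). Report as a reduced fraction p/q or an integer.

For a measurable rectangle A x B, the product measure satisfies
  (mu x nu)(A x B) = mu(A) * nu(B).
  mu(A) = 4.
  nu(B) = 7.
  (mu x nu)(A x B) = 4 * 7 = 28.

28


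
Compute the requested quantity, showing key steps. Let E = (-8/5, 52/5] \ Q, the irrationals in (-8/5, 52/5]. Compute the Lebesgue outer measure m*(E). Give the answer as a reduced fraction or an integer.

The interval I = (-8/5, 52/5] has m(I) = 52/5 - (-8/5) = 12 (endpoints are measure-zero, so open/closed/half-open agree). Write I = (I cap Q) u (I \ Q). The rationals in I are countable, so m*(I cap Q) = 0 (cover each rational by intervals whose total length is arbitrarily small). By countable subadditivity m*(I) <= m*(I cap Q) + m*(I \ Q), hence m*(I \ Q) >= m(I) = 12. The reverse inequality m*(I \ Q) <= m*(I) = 12 is trivial since (I \ Q) is a subset of I. Therefore m*(I \ Q) = 12.

12


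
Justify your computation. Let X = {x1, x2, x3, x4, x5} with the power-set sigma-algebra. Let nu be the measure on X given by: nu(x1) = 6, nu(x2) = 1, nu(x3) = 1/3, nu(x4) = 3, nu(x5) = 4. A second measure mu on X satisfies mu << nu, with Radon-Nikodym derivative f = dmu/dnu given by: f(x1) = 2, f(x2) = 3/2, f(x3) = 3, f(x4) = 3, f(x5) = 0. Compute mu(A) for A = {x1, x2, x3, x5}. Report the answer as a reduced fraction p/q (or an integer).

By the defining property of the Radon-Nikodym derivative, for every measurable set A,
  mu(A) = integral_A f dnu.
Since nu is a discrete measure concentrated on the atoms of X, the integral over A reduces to the sum
  mu(A) = sum_{x in A} f(x) * nu({x}).
Computing each term:
  x1: f(x1) * nu(x1) = 2 * 6 = 12.
  x2: f(x2) * nu(x2) = 3/2 * 1 = 3/2.
  x3: f(x3) * nu(x3) = 3 * 1/3 = 1.
  x5: f(x5) * nu(x5) = 0 * 4 = 0.
Summing: mu(A) = 12 + 3/2 + 1 + 0 = 29/2.

29/2


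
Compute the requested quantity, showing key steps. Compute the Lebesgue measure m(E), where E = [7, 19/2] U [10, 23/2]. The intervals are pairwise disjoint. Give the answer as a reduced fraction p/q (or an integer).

For pairwise disjoint intervals, m(union_i I_i) = sum_i m(I_i),
and m is invariant under swapping open/closed endpoints (single points have measure 0).
So m(E) = sum_i (b_i - a_i).
  I_1 has length 19/2 - 7 = 5/2.
  I_2 has length 23/2 - 10 = 3/2.
Summing:
  m(E) = 5/2 + 3/2 = 4.

4


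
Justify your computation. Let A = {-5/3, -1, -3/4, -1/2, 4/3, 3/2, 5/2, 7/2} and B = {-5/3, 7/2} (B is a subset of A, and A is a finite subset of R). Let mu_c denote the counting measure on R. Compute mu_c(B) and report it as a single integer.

Counting measure assigns mu_c(E) = |E| (number of elements) when E is finite.
B has 2 element(s), so mu_c(B) = 2.

2


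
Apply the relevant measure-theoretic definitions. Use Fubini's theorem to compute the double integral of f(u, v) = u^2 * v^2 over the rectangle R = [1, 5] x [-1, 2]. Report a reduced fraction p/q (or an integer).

f(u, v) is a tensor product of a function of u and a function of v, and both factors are bounded continuous (hence Lebesgue integrable) on the rectangle, so Fubini's theorem applies:
  integral_R f d(m x m) = (integral_a1^b1 u^2 du) * (integral_a2^b2 v^2 dv).
Inner integral in u: integral_{1}^{5} u^2 du = (5^3 - 1^3)/3
  = 124/3.
Inner integral in v: integral_{-1}^{2} v^2 dv = (2^3 - (-1)^3)/3
  = 3.
Product: (124/3) * (3) = 124.

124


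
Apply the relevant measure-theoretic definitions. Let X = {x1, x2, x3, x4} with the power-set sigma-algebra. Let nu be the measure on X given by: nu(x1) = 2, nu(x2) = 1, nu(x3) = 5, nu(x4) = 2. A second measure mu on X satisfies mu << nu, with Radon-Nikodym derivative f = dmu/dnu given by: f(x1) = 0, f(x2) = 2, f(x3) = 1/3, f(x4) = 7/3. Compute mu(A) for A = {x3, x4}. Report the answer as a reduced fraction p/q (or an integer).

By the defining property of the Radon-Nikodym derivative, for every measurable set A,
  mu(A) = integral_A f dnu.
Since nu is a discrete measure concentrated on the atoms of X, the integral over A reduces to the sum
  mu(A) = sum_{x in A} f(x) * nu({x}).
Computing each term:
  x3: f(x3) * nu(x3) = 1/3 * 5 = 5/3.
  x4: f(x4) * nu(x4) = 7/3 * 2 = 14/3.
Summing: mu(A) = 5/3 + 14/3 = 19/3.

19/3


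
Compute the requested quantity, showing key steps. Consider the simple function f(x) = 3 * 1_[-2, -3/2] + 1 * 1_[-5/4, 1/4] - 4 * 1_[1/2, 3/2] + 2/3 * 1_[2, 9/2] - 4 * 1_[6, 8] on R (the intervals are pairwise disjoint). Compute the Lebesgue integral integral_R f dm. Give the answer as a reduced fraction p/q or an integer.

For a simple function f = sum_i c_i * 1_{A_i} with disjoint A_i,
  integral f dm = sum_i c_i * m(A_i).
Lengths of the A_i:
  m(A_1) = -3/2 - (-2) = 1/2.
  m(A_2) = 1/4 - (-5/4) = 3/2.
  m(A_3) = 3/2 - 1/2 = 1.
  m(A_4) = 9/2 - 2 = 5/2.
  m(A_5) = 8 - 6 = 2.
Contributions c_i * m(A_i):
  (3) * (1/2) = 3/2.
  (1) * (3/2) = 3/2.
  (-4) * (1) = -4.
  (2/3) * (5/2) = 5/3.
  (-4) * (2) = -8.
Total: 3/2 + 3/2 - 4 + 5/3 - 8 = -22/3.

-22/3


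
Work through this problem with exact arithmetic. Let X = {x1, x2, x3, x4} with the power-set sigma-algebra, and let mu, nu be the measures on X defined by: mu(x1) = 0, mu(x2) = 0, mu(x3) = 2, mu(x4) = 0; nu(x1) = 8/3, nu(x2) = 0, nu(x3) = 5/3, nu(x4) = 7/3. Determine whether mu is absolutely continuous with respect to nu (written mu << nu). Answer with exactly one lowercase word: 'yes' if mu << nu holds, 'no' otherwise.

mu << nu means: every nu-null measurable set is also mu-null; equivalently, for every atom x, if nu({x}) = 0 then mu({x}) = 0.
Checking each atom:
  x1: nu = 8/3 > 0 -> no constraint.
  x2: nu = 0, mu = 0 -> consistent with mu << nu.
  x3: nu = 5/3 > 0 -> no constraint.
  x4: nu = 7/3 > 0 -> no constraint.
No atom violates the condition. Therefore mu << nu.

yes


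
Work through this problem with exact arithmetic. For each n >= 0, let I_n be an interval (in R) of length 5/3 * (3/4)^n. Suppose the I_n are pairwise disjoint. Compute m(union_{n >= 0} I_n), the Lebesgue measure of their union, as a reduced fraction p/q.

By countable additivity of the Lebesgue measure on pairwise disjoint measurable sets,
  m(union_{n >= 0} I_n) = sum_{n >= 0} m(I_n) = sum_{n >= 0} a * r^n,
  with a = 5/3 and r = 3/4.
Since 0 < r = 3/4 < 1, the geometric series converges:
  sum_{n >= 0} a * r^n = a / (1 - r).
  = 5/3 / (1 - 3/4)
  = 5/3 / (1/4)
  = 20/3.

20/3


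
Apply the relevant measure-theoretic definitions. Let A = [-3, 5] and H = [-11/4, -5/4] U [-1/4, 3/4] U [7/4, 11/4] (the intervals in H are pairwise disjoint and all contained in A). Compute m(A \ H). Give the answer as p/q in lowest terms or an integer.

The ambient interval has length m(A) = 5 - (-3) = 8.
Since the holes are disjoint and sit inside A, by finite additivity
  m(H) = sum_i (b_i - a_i), and m(A \ H) = m(A) - m(H).
Computing the hole measures:
  m(H_1) = -5/4 - (-11/4) = 3/2.
  m(H_2) = 3/4 - (-1/4) = 1.
  m(H_3) = 11/4 - 7/4 = 1.
Summed: m(H) = 3/2 + 1 + 1 = 7/2.
So m(A \ H) = 8 - 7/2 = 9/2.

9/2


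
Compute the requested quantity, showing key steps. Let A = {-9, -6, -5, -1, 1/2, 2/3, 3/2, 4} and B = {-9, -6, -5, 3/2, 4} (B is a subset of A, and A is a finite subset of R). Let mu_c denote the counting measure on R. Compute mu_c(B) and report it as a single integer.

Counting measure assigns mu_c(E) = |E| (number of elements) when E is finite.
B has 5 element(s), so mu_c(B) = 5.

5


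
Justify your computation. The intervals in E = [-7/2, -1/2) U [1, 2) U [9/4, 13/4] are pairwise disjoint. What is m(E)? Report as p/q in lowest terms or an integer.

For pairwise disjoint intervals, m(union_i I_i) = sum_i m(I_i),
and m is invariant under swapping open/closed endpoints (single points have measure 0).
So m(E) = sum_i (b_i - a_i).
  I_1 has length -1/2 - (-7/2) = 3.
  I_2 has length 2 - 1 = 1.
  I_3 has length 13/4 - 9/4 = 1.
Summing:
  m(E) = 3 + 1 + 1 = 5.

5


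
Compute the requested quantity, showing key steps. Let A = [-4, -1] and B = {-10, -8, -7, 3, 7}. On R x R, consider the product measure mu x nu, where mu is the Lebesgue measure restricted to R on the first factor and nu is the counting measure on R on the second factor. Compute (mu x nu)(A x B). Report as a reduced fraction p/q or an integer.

For a measurable rectangle A x B, the product measure satisfies
  (mu x nu)(A x B) = mu(A) * nu(B).
  mu(A) = 3.
  nu(B) = 5.
  (mu x nu)(A x B) = 3 * 5 = 15.

15


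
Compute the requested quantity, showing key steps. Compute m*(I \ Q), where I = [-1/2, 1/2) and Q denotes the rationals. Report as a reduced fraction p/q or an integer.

The interval I = [-1/2, 1/2) has m(I) = 1/2 - (-1/2) = 1 (endpoints are measure-zero, so open/closed/half-open agree). Write I = (I cap Q) u (I \ Q). The rationals in I are countable, so m*(I cap Q) = 0 (cover each rational by intervals whose total length is arbitrarily small). By countable subadditivity m*(I) <= m*(I cap Q) + m*(I \ Q), hence m*(I \ Q) >= m(I) = 1. The reverse inequality m*(I \ Q) <= m*(I) = 1 is trivial since (I \ Q) is a subset of I. Therefore m*(I \ Q) = 1.

1


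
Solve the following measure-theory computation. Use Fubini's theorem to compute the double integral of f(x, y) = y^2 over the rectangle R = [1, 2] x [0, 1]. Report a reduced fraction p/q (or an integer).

f(x, y) is a tensor product of a function of x and a function of y, and both factors are bounded continuous (hence Lebesgue integrable) on the rectangle, so Fubini's theorem applies:
  integral_R f d(m x m) = (integral_a1^b1 1 dx) * (integral_a2^b2 y^2 dy).
Inner integral in x: integral_{1}^{2} 1 dx = (2^1 - 1^1)/1
  = 1.
Inner integral in y: integral_{0}^{1} y^2 dy = (1^3 - 0^3)/3
  = 1/3.
Product: (1) * (1/3) = 1/3.

1/3


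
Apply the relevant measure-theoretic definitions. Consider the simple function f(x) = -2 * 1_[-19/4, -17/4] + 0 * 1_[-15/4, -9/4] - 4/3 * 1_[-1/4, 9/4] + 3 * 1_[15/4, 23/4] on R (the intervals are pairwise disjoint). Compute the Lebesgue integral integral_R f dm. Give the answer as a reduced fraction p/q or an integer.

For a simple function f = sum_i c_i * 1_{A_i} with disjoint A_i,
  integral f dm = sum_i c_i * m(A_i).
Lengths of the A_i:
  m(A_1) = -17/4 - (-19/4) = 1/2.
  m(A_2) = -9/4 - (-15/4) = 3/2.
  m(A_3) = 9/4 - (-1/4) = 5/2.
  m(A_4) = 23/4 - 15/4 = 2.
Contributions c_i * m(A_i):
  (-2) * (1/2) = -1.
  (0) * (3/2) = 0.
  (-4/3) * (5/2) = -10/3.
  (3) * (2) = 6.
Total: -1 + 0 - 10/3 + 6 = 5/3.

5/3


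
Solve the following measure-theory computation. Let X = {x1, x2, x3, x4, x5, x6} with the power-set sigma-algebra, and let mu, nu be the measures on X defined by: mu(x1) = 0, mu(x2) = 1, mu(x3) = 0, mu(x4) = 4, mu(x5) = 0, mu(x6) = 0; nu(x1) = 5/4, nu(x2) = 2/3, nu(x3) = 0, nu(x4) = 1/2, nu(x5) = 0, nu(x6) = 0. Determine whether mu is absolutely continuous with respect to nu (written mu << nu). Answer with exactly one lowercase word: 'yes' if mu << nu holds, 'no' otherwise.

mu << nu means: every nu-null measurable set is also mu-null; equivalently, for every atom x, if nu({x}) = 0 then mu({x}) = 0.
Checking each atom:
  x1: nu = 5/4 > 0 -> no constraint.
  x2: nu = 2/3 > 0 -> no constraint.
  x3: nu = 0, mu = 0 -> consistent with mu << nu.
  x4: nu = 1/2 > 0 -> no constraint.
  x5: nu = 0, mu = 0 -> consistent with mu << nu.
  x6: nu = 0, mu = 0 -> consistent with mu << nu.
No atom violates the condition. Therefore mu << nu.

yes


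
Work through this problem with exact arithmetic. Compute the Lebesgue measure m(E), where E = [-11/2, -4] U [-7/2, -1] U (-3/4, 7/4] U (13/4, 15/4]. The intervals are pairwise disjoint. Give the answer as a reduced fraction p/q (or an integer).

For pairwise disjoint intervals, m(union_i I_i) = sum_i m(I_i),
and m is invariant under swapping open/closed endpoints (single points have measure 0).
So m(E) = sum_i (b_i - a_i).
  I_1 has length -4 - (-11/2) = 3/2.
  I_2 has length -1 - (-7/2) = 5/2.
  I_3 has length 7/4 - (-3/4) = 5/2.
  I_4 has length 15/4 - 13/4 = 1/2.
Summing:
  m(E) = 3/2 + 5/2 + 5/2 + 1/2 = 7.

7


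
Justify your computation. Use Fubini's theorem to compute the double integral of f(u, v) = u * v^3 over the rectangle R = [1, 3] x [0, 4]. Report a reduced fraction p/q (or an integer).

f(u, v) is a tensor product of a function of u and a function of v, and both factors are bounded continuous (hence Lebesgue integrable) on the rectangle, so Fubini's theorem applies:
  integral_R f d(m x m) = (integral_a1^b1 u du) * (integral_a2^b2 v^3 dv).
Inner integral in u: integral_{1}^{3} u du = (3^2 - 1^2)/2
  = 4.
Inner integral in v: integral_{0}^{4} v^3 dv = (4^4 - 0^4)/4
  = 64.
Product: (4) * (64) = 256.

256


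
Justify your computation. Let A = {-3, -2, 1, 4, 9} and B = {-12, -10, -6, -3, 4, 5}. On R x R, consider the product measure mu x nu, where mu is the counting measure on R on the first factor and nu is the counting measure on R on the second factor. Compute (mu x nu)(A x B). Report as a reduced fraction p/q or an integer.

For a measurable rectangle A x B, the product measure satisfies
  (mu x nu)(A x B) = mu(A) * nu(B).
  mu(A) = 5.
  nu(B) = 6.
  (mu x nu)(A x B) = 5 * 6 = 30.

30


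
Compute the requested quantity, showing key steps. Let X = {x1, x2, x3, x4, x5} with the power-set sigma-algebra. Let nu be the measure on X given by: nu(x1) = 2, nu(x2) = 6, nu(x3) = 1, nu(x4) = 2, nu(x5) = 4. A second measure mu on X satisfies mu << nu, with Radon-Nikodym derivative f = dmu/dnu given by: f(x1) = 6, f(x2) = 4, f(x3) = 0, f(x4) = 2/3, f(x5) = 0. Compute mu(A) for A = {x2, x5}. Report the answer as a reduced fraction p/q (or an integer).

By the defining property of the Radon-Nikodym derivative, for every measurable set A,
  mu(A) = integral_A f dnu.
Since nu is a discrete measure concentrated on the atoms of X, the integral over A reduces to the sum
  mu(A) = sum_{x in A} f(x) * nu({x}).
Computing each term:
  x2: f(x2) * nu(x2) = 4 * 6 = 24.
  x5: f(x5) * nu(x5) = 0 * 4 = 0.
Summing: mu(A) = 24 + 0 = 24.

24


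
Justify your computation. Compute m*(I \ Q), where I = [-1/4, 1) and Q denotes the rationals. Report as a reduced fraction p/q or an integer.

The interval I = [-1/4, 1) has m(I) = 1 - (-1/4) = 5/4 (endpoints are measure-zero, so open/closed/half-open agree). Write I = (I cap Q) u (I \ Q). The rationals in I are countable, so m*(I cap Q) = 0 (cover each rational by intervals whose total length is arbitrarily small). By countable subadditivity m*(I) <= m*(I cap Q) + m*(I \ Q), hence m*(I \ Q) >= m(I) = 5/4. The reverse inequality m*(I \ Q) <= m*(I) = 5/4 is trivial since (I \ Q) is a subset of I. Therefore m*(I \ Q) = 5/4.

5/4


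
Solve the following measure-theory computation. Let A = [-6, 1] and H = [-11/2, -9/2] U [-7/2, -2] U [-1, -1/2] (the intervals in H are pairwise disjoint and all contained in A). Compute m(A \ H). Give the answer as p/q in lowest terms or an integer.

The ambient interval has length m(A) = 1 - (-6) = 7.
Since the holes are disjoint and sit inside A, by finite additivity
  m(H) = sum_i (b_i - a_i), and m(A \ H) = m(A) - m(H).
Computing the hole measures:
  m(H_1) = -9/2 - (-11/2) = 1.
  m(H_2) = -2 - (-7/2) = 3/2.
  m(H_3) = -1/2 - (-1) = 1/2.
Summed: m(H) = 1 + 3/2 + 1/2 = 3.
So m(A \ H) = 7 - 3 = 4.

4


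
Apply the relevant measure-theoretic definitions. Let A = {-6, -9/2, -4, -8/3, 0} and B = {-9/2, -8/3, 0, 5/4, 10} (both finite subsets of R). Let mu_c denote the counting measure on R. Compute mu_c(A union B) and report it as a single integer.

Counting measure on a finite set equals cardinality. By inclusion-exclusion, |A union B| = |A| + |B| - |A cap B|.
|A| = 5, |B| = 5, |A cap B| = 3.
So mu_c(A union B) = 5 + 5 - 3 = 7.

7


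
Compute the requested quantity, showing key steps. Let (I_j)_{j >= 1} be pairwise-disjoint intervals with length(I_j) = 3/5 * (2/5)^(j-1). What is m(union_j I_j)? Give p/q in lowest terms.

By countable additivity of the Lebesgue measure on pairwise disjoint measurable sets,
  m(union_{j >= 1} I_j) = sum_{j >= 1} m(I_j) = sum_{j >= 1} a * r^(j-1),
  with a = 3/5 and r = 2/5.
Since 0 < r = 2/5 < 1, the geometric series converges:
  sum_{j >= 1} a * r^(j-1) = a / (1 - r).
  = 3/5 / (1 - 2/5)
  = 3/5 / (3/5)
  = 1.

1


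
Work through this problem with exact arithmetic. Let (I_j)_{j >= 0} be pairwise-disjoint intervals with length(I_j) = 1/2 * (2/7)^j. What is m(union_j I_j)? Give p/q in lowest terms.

By countable additivity of the Lebesgue measure on pairwise disjoint measurable sets,
  m(union_{j >= 0} I_j) = sum_{j >= 0} m(I_j) = sum_{j >= 0} a * r^j,
  with a = 1/2 and r = 2/7.
Since 0 < r = 2/7 < 1, the geometric series converges:
  sum_{j >= 0} a * r^j = a / (1 - r).
  = 1/2 / (1 - 2/7)
  = 1/2 / (5/7)
  = 7/10.

7/10


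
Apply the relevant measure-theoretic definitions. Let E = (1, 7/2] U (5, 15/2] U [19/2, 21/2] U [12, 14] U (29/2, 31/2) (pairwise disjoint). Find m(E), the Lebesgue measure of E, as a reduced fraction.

For pairwise disjoint intervals, m(union_i I_i) = sum_i m(I_i),
and m is invariant under swapping open/closed endpoints (single points have measure 0).
So m(E) = sum_i (b_i - a_i).
  I_1 has length 7/2 - 1 = 5/2.
  I_2 has length 15/2 - 5 = 5/2.
  I_3 has length 21/2 - 19/2 = 1.
  I_4 has length 14 - 12 = 2.
  I_5 has length 31/2 - 29/2 = 1.
Summing:
  m(E) = 5/2 + 5/2 + 1 + 2 + 1 = 9.

9


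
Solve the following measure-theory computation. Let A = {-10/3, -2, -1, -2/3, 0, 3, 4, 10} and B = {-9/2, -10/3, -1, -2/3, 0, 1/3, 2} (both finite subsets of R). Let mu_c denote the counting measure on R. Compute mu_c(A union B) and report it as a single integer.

Counting measure on a finite set equals cardinality. By inclusion-exclusion, |A union B| = |A| + |B| - |A cap B|.
|A| = 8, |B| = 7, |A cap B| = 4.
So mu_c(A union B) = 8 + 7 - 4 = 11.

11


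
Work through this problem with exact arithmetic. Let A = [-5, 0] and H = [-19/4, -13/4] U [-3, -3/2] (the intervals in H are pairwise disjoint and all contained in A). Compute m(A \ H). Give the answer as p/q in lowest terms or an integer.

The ambient interval has length m(A) = 0 - (-5) = 5.
Since the holes are disjoint and sit inside A, by finite additivity
  m(H) = sum_i (b_i - a_i), and m(A \ H) = m(A) - m(H).
Computing the hole measures:
  m(H_1) = -13/4 - (-19/4) = 3/2.
  m(H_2) = -3/2 - (-3) = 3/2.
Summed: m(H) = 3/2 + 3/2 = 3.
So m(A \ H) = 5 - 3 = 2.

2


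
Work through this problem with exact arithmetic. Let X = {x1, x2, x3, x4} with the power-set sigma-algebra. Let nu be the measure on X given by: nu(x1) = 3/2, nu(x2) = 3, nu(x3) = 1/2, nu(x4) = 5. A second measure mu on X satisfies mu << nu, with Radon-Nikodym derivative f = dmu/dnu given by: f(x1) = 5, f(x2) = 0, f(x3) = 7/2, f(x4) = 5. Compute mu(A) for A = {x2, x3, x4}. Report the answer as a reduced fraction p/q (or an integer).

By the defining property of the Radon-Nikodym derivative, for every measurable set A,
  mu(A) = integral_A f dnu.
Since nu is a discrete measure concentrated on the atoms of X, the integral over A reduces to the sum
  mu(A) = sum_{x in A} f(x) * nu({x}).
Computing each term:
  x2: f(x2) * nu(x2) = 0 * 3 = 0.
  x3: f(x3) * nu(x3) = 7/2 * 1/2 = 7/4.
  x4: f(x4) * nu(x4) = 5 * 5 = 25.
Summing: mu(A) = 0 + 7/4 + 25 = 107/4.

107/4


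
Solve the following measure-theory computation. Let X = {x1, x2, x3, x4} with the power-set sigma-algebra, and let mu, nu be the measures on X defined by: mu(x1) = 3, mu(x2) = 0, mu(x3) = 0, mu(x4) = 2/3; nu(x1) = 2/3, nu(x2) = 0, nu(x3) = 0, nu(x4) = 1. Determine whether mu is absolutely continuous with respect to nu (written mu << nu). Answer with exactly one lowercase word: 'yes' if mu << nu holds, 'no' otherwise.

mu << nu means: every nu-null measurable set is also mu-null; equivalently, for every atom x, if nu({x}) = 0 then mu({x}) = 0.
Checking each atom:
  x1: nu = 2/3 > 0 -> no constraint.
  x2: nu = 0, mu = 0 -> consistent with mu << nu.
  x3: nu = 0, mu = 0 -> consistent with mu << nu.
  x4: nu = 1 > 0 -> no constraint.
No atom violates the condition. Therefore mu << nu.

yes


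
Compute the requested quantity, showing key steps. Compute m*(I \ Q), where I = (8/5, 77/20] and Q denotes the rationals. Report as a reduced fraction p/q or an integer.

The interval I = (8/5, 77/20] has m(I) = 77/20 - 8/5 = 9/4 (endpoints are measure-zero, so open/closed/half-open agree). Write I = (I cap Q) u (I \ Q). The rationals in I are countable, so m*(I cap Q) = 0 (cover each rational by intervals whose total length is arbitrarily small). By countable subadditivity m*(I) <= m*(I cap Q) + m*(I \ Q), hence m*(I \ Q) >= m(I) = 9/4. The reverse inequality m*(I \ Q) <= m*(I) = 9/4 is trivial since (I \ Q) is a subset of I. Therefore m*(I \ Q) = 9/4.

9/4


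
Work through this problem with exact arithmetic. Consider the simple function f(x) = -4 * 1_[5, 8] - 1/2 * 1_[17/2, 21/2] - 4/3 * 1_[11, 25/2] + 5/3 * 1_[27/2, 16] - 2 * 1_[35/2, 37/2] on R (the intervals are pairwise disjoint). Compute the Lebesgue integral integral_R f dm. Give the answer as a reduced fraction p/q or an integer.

For a simple function f = sum_i c_i * 1_{A_i} with disjoint A_i,
  integral f dm = sum_i c_i * m(A_i).
Lengths of the A_i:
  m(A_1) = 8 - 5 = 3.
  m(A_2) = 21/2 - 17/2 = 2.
  m(A_3) = 25/2 - 11 = 3/2.
  m(A_4) = 16 - 27/2 = 5/2.
  m(A_5) = 37/2 - 35/2 = 1.
Contributions c_i * m(A_i):
  (-4) * (3) = -12.
  (-1/2) * (2) = -1.
  (-4/3) * (3/2) = -2.
  (5/3) * (5/2) = 25/6.
  (-2) * (1) = -2.
Total: -12 - 1 - 2 + 25/6 - 2 = -77/6.

-77/6


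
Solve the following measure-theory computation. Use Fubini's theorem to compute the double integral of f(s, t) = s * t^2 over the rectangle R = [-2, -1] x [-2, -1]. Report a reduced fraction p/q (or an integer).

f(s, t) is a tensor product of a function of s and a function of t, and both factors are bounded continuous (hence Lebesgue integrable) on the rectangle, so Fubini's theorem applies:
  integral_R f d(m x m) = (integral_a1^b1 s ds) * (integral_a2^b2 t^2 dt).
Inner integral in s: integral_{-2}^{-1} s ds = ((-1)^2 - (-2)^2)/2
  = -3/2.
Inner integral in t: integral_{-2}^{-1} t^2 dt = ((-1)^3 - (-2)^3)/3
  = 7/3.
Product: (-3/2) * (7/3) = -7/2.

-7/2


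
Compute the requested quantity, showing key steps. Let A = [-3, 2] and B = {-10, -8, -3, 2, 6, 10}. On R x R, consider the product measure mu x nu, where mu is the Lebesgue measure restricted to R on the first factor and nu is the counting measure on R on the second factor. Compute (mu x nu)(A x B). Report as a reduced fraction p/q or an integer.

For a measurable rectangle A x B, the product measure satisfies
  (mu x nu)(A x B) = mu(A) * nu(B).
  mu(A) = 5.
  nu(B) = 6.
  (mu x nu)(A x B) = 5 * 6 = 30.

30


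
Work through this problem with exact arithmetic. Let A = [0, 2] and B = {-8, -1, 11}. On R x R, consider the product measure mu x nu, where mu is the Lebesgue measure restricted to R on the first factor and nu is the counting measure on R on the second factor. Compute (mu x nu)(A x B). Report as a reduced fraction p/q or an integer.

For a measurable rectangle A x B, the product measure satisfies
  (mu x nu)(A x B) = mu(A) * nu(B).
  mu(A) = 2.
  nu(B) = 3.
  (mu x nu)(A x B) = 2 * 3 = 6.

6


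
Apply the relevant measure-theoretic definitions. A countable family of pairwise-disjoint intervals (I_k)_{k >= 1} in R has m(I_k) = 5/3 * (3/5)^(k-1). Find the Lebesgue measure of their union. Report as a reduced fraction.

By countable additivity of the Lebesgue measure on pairwise disjoint measurable sets,
  m(union_{k >= 1} I_k) = sum_{k >= 1} m(I_k) = sum_{k >= 1} a * r^(k-1),
  with a = 5/3 and r = 3/5.
Since 0 < r = 3/5 < 1, the geometric series converges:
  sum_{k >= 1} a * r^(k-1) = a / (1 - r).
  = 5/3 / (1 - 3/5)
  = 5/3 / (2/5)
  = 25/6.

25/6


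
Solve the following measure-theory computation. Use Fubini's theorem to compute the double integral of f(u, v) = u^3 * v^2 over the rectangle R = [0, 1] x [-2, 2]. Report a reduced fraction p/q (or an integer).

f(u, v) is a tensor product of a function of u and a function of v, and both factors are bounded continuous (hence Lebesgue integrable) on the rectangle, so Fubini's theorem applies:
  integral_R f d(m x m) = (integral_a1^b1 u^3 du) * (integral_a2^b2 v^2 dv).
Inner integral in u: integral_{0}^{1} u^3 du = (1^4 - 0^4)/4
  = 1/4.
Inner integral in v: integral_{-2}^{2} v^2 dv = (2^3 - (-2)^3)/3
  = 16/3.
Product: (1/4) * (16/3) = 4/3.

4/3


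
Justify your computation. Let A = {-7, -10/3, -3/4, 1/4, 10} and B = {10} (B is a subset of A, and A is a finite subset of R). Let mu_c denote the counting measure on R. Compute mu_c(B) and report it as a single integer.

Counting measure assigns mu_c(E) = |E| (number of elements) when E is finite.
B has 1 element(s), so mu_c(B) = 1.

1


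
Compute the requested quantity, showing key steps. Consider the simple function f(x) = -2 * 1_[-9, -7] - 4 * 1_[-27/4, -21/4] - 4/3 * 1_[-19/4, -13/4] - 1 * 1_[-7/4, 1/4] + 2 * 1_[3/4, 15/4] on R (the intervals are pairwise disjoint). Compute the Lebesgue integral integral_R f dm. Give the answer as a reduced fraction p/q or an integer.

For a simple function f = sum_i c_i * 1_{A_i} with disjoint A_i,
  integral f dm = sum_i c_i * m(A_i).
Lengths of the A_i:
  m(A_1) = -7 - (-9) = 2.
  m(A_2) = -21/4 - (-27/4) = 3/2.
  m(A_3) = -13/4 - (-19/4) = 3/2.
  m(A_4) = 1/4 - (-7/4) = 2.
  m(A_5) = 15/4 - 3/4 = 3.
Contributions c_i * m(A_i):
  (-2) * (2) = -4.
  (-4) * (3/2) = -6.
  (-4/3) * (3/2) = -2.
  (-1) * (2) = -2.
  (2) * (3) = 6.
Total: -4 - 6 - 2 - 2 + 6 = -8.

-8


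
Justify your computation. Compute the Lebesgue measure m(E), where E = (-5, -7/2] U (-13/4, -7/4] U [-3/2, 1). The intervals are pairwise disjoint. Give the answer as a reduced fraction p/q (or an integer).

For pairwise disjoint intervals, m(union_i I_i) = sum_i m(I_i),
and m is invariant under swapping open/closed endpoints (single points have measure 0).
So m(E) = sum_i (b_i - a_i).
  I_1 has length -7/2 - (-5) = 3/2.
  I_2 has length -7/4 - (-13/4) = 3/2.
  I_3 has length 1 - (-3/2) = 5/2.
Summing:
  m(E) = 3/2 + 3/2 + 5/2 = 11/2.

11/2


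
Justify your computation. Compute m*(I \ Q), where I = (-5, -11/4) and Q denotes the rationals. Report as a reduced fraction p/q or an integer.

The interval I = (-5, -11/4) has m(I) = -11/4 - (-5) = 9/4 (endpoints are measure-zero, so open/closed/half-open agree). Write I = (I cap Q) u (I \ Q). The rationals in I are countable, so m*(I cap Q) = 0 (cover each rational by intervals whose total length is arbitrarily small). By countable subadditivity m*(I) <= m*(I cap Q) + m*(I \ Q), hence m*(I \ Q) >= m(I) = 9/4. The reverse inequality m*(I \ Q) <= m*(I) = 9/4 is trivial since (I \ Q) is a subset of I. Therefore m*(I \ Q) = 9/4.

9/4


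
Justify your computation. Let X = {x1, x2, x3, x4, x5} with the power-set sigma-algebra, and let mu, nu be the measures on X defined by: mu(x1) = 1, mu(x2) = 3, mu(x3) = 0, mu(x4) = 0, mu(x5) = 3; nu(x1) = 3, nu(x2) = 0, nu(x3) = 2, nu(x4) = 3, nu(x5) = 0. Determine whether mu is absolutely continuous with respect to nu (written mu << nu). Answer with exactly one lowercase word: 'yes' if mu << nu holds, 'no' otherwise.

mu << nu means: every nu-null measurable set is also mu-null; equivalently, for every atom x, if nu({x}) = 0 then mu({x}) = 0.
Checking each atom:
  x1: nu = 3 > 0 -> no constraint.
  x2: nu = 0, mu = 3 > 0 -> violates mu << nu.
  x3: nu = 2 > 0 -> no constraint.
  x4: nu = 3 > 0 -> no constraint.
  x5: nu = 0, mu = 3 > 0 -> violates mu << nu.
The atom(s) x2, x5 violate the condition (nu = 0 but mu > 0). Therefore mu is NOT absolutely continuous w.r.t. nu.

no


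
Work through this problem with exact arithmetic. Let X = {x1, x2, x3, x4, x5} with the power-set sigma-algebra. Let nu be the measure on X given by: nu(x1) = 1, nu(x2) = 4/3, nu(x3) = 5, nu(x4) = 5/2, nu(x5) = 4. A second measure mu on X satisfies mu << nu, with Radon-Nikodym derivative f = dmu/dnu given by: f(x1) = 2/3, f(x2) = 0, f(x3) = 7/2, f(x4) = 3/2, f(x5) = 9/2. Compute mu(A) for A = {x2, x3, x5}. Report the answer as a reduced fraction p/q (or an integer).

By the defining property of the Radon-Nikodym derivative, for every measurable set A,
  mu(A) = integral_A f dnu.
Since nu is a discrete measure concentrated on the atoms of X, the integral over A reduces to the sum
  mu(A) = sum_{x in A} f(x) * nu({x}).
Computing each term:
  x2: f(x2) * nu(x2) = 0 * 4/3 = 0.
  x3: f(x3) * nu(x3) = 7/2 * 5 = 35/2.
  x5: f(x5) * nu(x5) = 9/2 * 4 = 18.
Summing: mu(A) = 0 + 35/2 + 18 = 71/2.

71/2


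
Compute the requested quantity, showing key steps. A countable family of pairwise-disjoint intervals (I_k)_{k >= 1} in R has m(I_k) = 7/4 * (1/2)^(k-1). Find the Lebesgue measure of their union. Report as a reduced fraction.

By countable additivity of the Lebesgue measure on pairwise disjoint measurable sets,
  m(union_{k >= 1} I_k) = sum_{k >= 1} m(I_k) = sum_{k >= 1} a * r^(k-1),
  with a = 7/4 and r = 1/2.
Since 0 < r = 1/2 < 1, the geometric series converges:
  sum_{k >= 1} a * r^(k-1) = a / (1 - r).
  = 7/4 / (1 - 1/2)
  = 7/4 / (1/2)
  = 7/2.

7/2


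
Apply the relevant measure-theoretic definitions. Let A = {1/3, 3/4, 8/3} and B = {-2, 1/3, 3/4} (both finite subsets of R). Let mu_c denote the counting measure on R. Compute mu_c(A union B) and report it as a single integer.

Counting measure on a finite set equals cardinality. By inclusion-exclusion, |A union B| = |A| + |B| - |A cap B|.
|A| = 3, |B| = 3, |A cap B| = 2.
So mu_c(A union B) = 3 + 3 - 2 = 4.

4


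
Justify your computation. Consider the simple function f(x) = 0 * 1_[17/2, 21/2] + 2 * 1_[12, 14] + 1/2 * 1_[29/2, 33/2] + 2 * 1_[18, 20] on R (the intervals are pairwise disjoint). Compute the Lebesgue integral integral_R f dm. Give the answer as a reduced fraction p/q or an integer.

For a simple function f = sum_i c_i * 1_{A_i} with disjoint A_i,
  integral f dm = sum_i c_i * m(A_i).
Lengths of the A_i:
  m(A_1) = 21/2 - 17/2 = 2.
  m(A_2) = 14 - 12 = 2.
  m(A_3) = 33/2 - 29/2 = 2.
  m(A_4) = 20 - 18 = 2.
Contributions c_i * m(A_i):
  (0) * (2) = 0.
  (2) * (2) = 4.
  (1/2) * (2) = 1.
  (2) * (2) = 4.
Total: 0 + 4 + 1 + 4 = 9.

9


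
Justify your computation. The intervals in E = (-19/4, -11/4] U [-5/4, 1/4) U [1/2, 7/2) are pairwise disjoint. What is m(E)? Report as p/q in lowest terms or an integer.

For pairwise disjoint intervals, m(union_i I_i) = sum_i m(I_i),
and m is invariant under swapping open/closed endpoints (single points have measure 0).
So m(E) = sum_i (b_i - a_i).
  I_1 has length -11/4 - (-19/4) = 2.
  I_2 has length 1/4 - (-5/4) = 3/2.
  I_3 has length 7/2 - 1/2 = 3.
Summing:
  m(E) = 2 + 3/2 + 3 = 13/2.

13/2


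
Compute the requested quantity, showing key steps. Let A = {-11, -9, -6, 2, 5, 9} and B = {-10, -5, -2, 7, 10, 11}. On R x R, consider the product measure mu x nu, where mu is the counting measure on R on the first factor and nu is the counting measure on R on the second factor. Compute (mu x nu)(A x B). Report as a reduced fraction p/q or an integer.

For a measurable rectangle A x B, the product measure satisfies
  (mu x nu)(A x B) = mu(A) * nu(B).
  mu(A) = 6.
  nu(B) = 6.
  (mu x nu)(A x B) = 6 * 6 = 36.

36


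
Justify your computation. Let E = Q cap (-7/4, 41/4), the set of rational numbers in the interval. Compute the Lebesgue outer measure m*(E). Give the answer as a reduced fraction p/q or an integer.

E = Q cap (-7/4, 41/4) is a subset of Q, which is countable. Enumerate Q = {q_1, q_2, ...}; for any eps > 0, cover q_k by the open interval (q_k - eps/2^(k+1), q_k + eps/2^(k+1)), of length eps/2^k. The total cover length is sum_{k>=1} eps/2^k = eps. Hence m*(E) <= m*(Q) <= eps for every eps > 0, and since outer measure is non-negative, m*(E) = 0.

0


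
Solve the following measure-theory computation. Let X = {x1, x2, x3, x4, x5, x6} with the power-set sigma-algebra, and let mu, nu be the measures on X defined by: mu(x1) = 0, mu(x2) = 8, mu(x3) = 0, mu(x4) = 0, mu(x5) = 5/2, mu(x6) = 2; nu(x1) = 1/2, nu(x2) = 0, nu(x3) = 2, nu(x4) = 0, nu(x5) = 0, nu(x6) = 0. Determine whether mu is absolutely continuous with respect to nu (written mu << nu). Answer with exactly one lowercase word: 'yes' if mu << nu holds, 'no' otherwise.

mu << nu means: every nu-null measurable set is also mu-null; equivalently, for every atom x, if nu({x}) = 0 then mu({x}) = 0.
Checking each atom:
  x1: nu = 1/2 > 0 -> no constraint.
  x2: nu = 0, mu = 8 > 0 -> violates mu << nu.
  x3: nu = 2 > 0 -> no constraint.
  x4: nu = 0, mu = 0 -> consistent with mu << nu.
  x5: nu = 0, mu = 5/2 > 0 -> violates mu << nu.
  x6: nu = 0, mu = 2 > 0 -> violates mu << nu.
The atom(s) x2, x5, x6 violate the condition (nu = 0 but mu > 0). Therefore mu is NOT absolutely continuous w.r.t. nu.

no


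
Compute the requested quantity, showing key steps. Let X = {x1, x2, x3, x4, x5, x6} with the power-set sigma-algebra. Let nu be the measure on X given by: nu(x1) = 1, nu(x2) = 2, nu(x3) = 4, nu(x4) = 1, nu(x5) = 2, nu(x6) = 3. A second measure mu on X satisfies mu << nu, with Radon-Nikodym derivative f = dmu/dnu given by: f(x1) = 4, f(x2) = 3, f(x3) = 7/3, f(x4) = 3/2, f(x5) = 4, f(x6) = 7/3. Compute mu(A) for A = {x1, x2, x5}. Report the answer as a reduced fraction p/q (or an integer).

By the defining property of the Radon-Nikodym derivative, for every measurable set A,
  mu(A) = integral_A f dnu.
Since nu is a discrete measure concentrated on the atoms of X, the integral over A reduces to the sum
  mu(A) = sum_{x in A} f(x) * nu({x}).
Computing each term:
  x1: f(x1) * nu(x1) = 4 * 1 = 4.
  x2: f(x2) * nu(x2) = 3 * 2 = 6.
  x5: f(x5) * nu(x5) = 4 * 2 = 8.
Summing: mu(A) = 4 + 6 + 8 = 18.

18


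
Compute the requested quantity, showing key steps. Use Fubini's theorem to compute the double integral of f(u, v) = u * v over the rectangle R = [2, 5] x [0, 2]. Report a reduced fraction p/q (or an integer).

f(u, v) is a tensor product of a function of u and a function of v, and both factors are bounded continuous (hence Lebesgue integrable) on the rectangle, so Fubini's theorem applies:
  integral_R f d(m x m) = (integral_a1^b1 u du) * (integral_a2^b2 v dv).
Inner integral in u: integral_{2}^{5} u du = (5^2 - 2^2)/2
  = 21/2.
Inner integral in v: integral_{0}^{2} v dv = (2^2 - 0^2)/2
  = 2.
Product: (21/2) * (2) = 21.

21


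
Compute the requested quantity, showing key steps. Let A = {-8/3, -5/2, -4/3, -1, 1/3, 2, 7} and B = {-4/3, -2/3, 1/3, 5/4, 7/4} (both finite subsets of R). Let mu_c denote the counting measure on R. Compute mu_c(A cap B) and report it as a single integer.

Counting measure on a finite set equals cardinality. mu_c(A cap B) = |A cap B| (elements appearing in both).
Enumerating the elements of A that also lie in B gives 2 element(s).
So mu_c(A cap B) = 2.

2


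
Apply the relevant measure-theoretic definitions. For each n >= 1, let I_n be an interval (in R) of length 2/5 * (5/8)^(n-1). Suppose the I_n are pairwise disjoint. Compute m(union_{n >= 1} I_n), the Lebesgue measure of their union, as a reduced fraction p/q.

By countable additivity of the Lebesgue measure on pairwise disjoint measurable sets,
  m(union_{n >= 1} I_n) = sum_{n >= 1} m(I_n) = sum_{n >= 1} a * r^(n-1),
  with a = 2/5 and r = 5/8.
Since 0 < r = 5/8 < 1, the geometric series converges:
  sum_{n >= 1} a * r^(n-1) = a / (1 - r).
  = 2/5 / (1 - 5/8)
  = 2/5 / (3/8)
  = 16/15.

16/15


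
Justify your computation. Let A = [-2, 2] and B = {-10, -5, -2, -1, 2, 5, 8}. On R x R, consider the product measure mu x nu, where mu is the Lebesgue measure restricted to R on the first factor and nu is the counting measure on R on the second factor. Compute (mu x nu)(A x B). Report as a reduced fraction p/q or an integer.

For a measurable rectangle A x B, the product measure satisfies
  (mu x nu)(A x B) = mu(A) * nu(B).
  mu(A) = 4.
  nu(B) = 7.
  (mu x nu)(A x B) = 4 * 7 = 28.

28


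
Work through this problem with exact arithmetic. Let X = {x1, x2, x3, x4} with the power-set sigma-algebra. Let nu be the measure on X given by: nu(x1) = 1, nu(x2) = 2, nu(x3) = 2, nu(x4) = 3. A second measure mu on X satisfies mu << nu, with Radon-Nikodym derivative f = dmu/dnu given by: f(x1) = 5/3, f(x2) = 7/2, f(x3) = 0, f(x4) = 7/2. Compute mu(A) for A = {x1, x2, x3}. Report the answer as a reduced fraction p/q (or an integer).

By the defining property of the Radon-Nikodym derivative, for every measurable set A,
  mu(A) = integral_A f dnu.
Since nu is a discrete measure concentrated on the atoms of X, the integral over A reduces to the sum
  mu(A) = sum_{x in A} f(x) * nu({x}).
Computing each term:
  x1: f(x1) * nu(x1) = 5/3 * 1 = 5/3.
  x2: f(x2) * nu(x2) = 7/2 * 2 = 7.
  x3: f(x3) * nu(x3) = 0 * 2 = 0.
Summing: mu(A) = 5/3 + 7 + 0 = 26/3.

26/3


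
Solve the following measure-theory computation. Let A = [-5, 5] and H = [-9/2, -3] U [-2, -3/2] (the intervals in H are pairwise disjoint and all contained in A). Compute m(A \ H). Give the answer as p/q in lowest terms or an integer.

The ambient interval has length m(A) = 5 - (-5) = 10.
Since the holes are disjoint and sit inside A, by finite additivity
  m(H) = sum_i (b_i - a_i), and m(A \ H) = m(A) - m(H).
Computing the hole measures:
  m(H_1) = -3 - (-9/2) = 3/2.
  m(H_2) = -3/2 - (-2) = 1/2.
Summed: m(H) = 3/2 + 1/2 = 2.
So m(A \ H) = 10 - 2 = 8.

8


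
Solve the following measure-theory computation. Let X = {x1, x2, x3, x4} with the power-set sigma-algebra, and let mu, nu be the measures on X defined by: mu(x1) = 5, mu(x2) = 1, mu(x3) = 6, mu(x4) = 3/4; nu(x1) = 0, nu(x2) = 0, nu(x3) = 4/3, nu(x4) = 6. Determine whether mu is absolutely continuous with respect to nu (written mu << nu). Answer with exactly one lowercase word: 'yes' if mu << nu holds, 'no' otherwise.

mu << nu means: every nu-null measurable set is also mu-null; equivalently, for every atom x, if nu({x}) = 0 then mu({x}) = 0.
Checking each atom:
  x1: nu = 0, mu = 5 > 0 -> violates mu << nu.
  x2: nu = 0, mu = 1 > 0 -> violates mu << nu.
  x3: nu = 4/3 > 0 -> no constraint.
  x4: nu = 6 > 0 -> no constraint.
The atom(s) x1, x2 violate the condition (nu = 0 but mu > 0). Therefore mu is NOT absolutely continuous w.r.t. nu.

no


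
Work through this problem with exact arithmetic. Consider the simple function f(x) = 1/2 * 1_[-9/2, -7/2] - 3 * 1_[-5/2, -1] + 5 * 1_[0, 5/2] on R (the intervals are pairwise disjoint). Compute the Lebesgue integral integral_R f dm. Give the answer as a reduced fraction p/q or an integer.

For a simple function f = sum_i c_i * 1_{A_i} with disjoint A_i,
  integral f dm = sum_i c_i * m(A_i).
Lengths of the A_i:
  m(A_1) = -7/2 - (-9/2) = 1.
  m(A_2) = -1 - (-5/2) = 3/2.
  m(A_3) = 5/2 - 0 = 5/2.
Contributions c_i * m(A_i):
  (1/2) * (1) = 1/2.
  (-3) * (3/2) = -9/2.
  (5) * (5/2) = 25/2.
Total: 1/2 - 9/2 + 25/2 = 17/2.

17/2


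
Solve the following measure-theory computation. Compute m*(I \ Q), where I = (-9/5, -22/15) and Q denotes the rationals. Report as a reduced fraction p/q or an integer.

The interval I = (-9/5, -22/15) has m(I) = -22/15 - (-9/5) = 1/3 (endpoints are measure-zero, so open/closed/half-open agree). Write I = (I cap Q) u (I \ Q). The rationals in I are countable, so m*(I cap Q) = 0 (cover each rational by intervals whose total length is arbitrarily small). By countable subadditivity m*(I) <= m*(I cap Q) + m*(I \ Q), hence m*(I \ Q) >= m(I) = 1/3. The reverse inequality m*(I \ Q) <= m*(I) = 1/3 is trivial since (I \ Q) is a subset of I. Therefore m*(I \ Q) = 1/3.

1/3


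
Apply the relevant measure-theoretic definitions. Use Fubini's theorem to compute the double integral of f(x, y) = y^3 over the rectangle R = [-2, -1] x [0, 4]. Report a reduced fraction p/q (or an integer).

f(x, y) is a tensor product of a function of x and a function of y, and both factors are bounded continuous (hence Lebesgue integrable) on the rectangle, so Fubini's theorem applies:
  integral_R f d(m x m) = (integral_a1^b1 1 dx) * (integral_a2^b2 y^3 dy).
Inner integral in x: integral_{-2}^{-1} 1 dx = ((-1)^1 - (-2)^1)/1
  = 1.
Inner integral in y: integral_{0}^{4} y^3 dy = (4^4 - 0^4)/4
  = 64.
Product: (1) * (64) = 64.

64
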